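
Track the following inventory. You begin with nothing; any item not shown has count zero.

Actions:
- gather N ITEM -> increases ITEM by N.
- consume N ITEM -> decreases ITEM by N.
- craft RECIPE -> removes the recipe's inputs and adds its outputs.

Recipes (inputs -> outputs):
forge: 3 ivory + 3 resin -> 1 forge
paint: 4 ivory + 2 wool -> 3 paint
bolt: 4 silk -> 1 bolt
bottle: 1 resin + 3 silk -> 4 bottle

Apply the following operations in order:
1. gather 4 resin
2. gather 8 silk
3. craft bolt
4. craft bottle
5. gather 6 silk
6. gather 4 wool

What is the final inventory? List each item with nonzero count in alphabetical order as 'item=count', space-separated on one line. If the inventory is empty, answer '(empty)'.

After 1 (gather 4 resin): resin=4
After 2 (gather 8 silk): resin=4 silk=8
After 3 (craft bolt): bolt=1 resin=4 silk=4
After 4 (craft bottle): bolt=1 bottle=4 resin=3 silk=1
After 5 (gather 6 silk): bolt=1 bottle=4 resin=3 silk=7
After 6 (gather 4 wool): bolt=1 bottle=4 resin=3 silk=7 wool=4

Answer: bolt=1 bottle=4 resin=3 silk=7 wool=4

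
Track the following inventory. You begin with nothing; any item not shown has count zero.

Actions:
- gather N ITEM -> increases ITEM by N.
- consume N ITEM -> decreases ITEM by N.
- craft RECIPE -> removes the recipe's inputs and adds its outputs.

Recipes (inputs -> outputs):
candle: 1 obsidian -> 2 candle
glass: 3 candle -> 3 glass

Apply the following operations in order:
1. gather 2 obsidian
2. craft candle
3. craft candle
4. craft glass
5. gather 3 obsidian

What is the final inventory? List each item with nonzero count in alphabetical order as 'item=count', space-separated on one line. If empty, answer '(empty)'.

Answer: candle=1 glass=3 obsidian=3

Derivation:
After 1 (gather 2 obsidian): obsidian=2
After 2 (craft candle): candle=2 obsidian=1
After 3 (craft candle): candle=4
After 4 (craft glass): candle=1 glass=3
After 5 (gather 3 obsidian): candle=1 glass=3 obsidian=3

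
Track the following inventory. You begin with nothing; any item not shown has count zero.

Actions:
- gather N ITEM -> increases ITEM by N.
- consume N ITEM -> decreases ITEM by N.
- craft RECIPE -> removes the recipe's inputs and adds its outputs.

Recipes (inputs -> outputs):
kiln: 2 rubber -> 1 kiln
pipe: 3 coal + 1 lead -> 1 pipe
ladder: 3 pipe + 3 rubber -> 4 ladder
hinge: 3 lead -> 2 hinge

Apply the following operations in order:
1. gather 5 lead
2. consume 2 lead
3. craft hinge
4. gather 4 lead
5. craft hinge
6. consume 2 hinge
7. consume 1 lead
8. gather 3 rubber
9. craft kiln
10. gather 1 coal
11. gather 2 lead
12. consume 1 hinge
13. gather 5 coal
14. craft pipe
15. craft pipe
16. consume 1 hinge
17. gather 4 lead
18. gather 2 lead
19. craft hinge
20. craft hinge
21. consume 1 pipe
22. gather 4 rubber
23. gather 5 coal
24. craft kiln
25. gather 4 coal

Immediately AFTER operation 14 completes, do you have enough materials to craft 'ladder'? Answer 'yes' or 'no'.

Answer: no

Derivation:
After 1 (gather 5 lead): lead=5
After 2 (consume 2 lead): lead=3
After 3 (craft hinge): hinge=2
After 4 (gather 4 lead): hinge=2 lead=4
After 5 (craft hinge): hinge=4 lead=1
After 6 (consume 2 hinge): hinge=2 lead=1
After 7 (consume 1 lead): hinge=2
After 8 (gather 3 rubber): hinge=2 rubber=3
After 9 (craft kiln): hinge=2 kiln=1 rubber=1
After 10 (gather 1 coal): coal=1 hinge=2 kiln=1 rubber=1
After 11 (gather 2 lead): coal=1 hinge=2 kiln=1 lead=2 rubber=1
After 12 (consume 1 hinge): coal=1 hinge=1 kiln=1 lead=2 rubber=1
After 13 (gather 5 coal): coal=6 hinge=1 kiln=1 lead=2 rubber=1
After 14 (craft pipe): coal=3 hinge=1 kiln=1 lead=1 pipe=1 rubber=1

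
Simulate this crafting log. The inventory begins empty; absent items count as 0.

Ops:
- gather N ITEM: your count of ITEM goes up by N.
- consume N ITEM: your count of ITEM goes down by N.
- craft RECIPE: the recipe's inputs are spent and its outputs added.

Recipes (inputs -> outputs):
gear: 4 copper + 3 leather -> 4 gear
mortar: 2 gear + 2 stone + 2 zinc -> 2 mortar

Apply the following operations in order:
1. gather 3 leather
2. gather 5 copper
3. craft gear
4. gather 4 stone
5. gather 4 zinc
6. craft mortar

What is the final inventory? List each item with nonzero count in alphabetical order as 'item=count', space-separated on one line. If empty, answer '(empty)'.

Answer: copper=1 gear=2 mortar=2 stone=2 zinc=2

Derivation:
After 1 (gather 3 leather): leather=3
After 2 (gather 5 copper): copper=5 leather=3
After 3 (craft gear): copper=1 gear=4
After 4 (gather 4 stone): copper=1 gear=4 stone=4
After 5 (gather 4 zinc): copper=1 gear=4 stone=4 zinc=4
After 6 (craft mortar): copper=1 gear=2 mortar=2 stone=2 zinc=2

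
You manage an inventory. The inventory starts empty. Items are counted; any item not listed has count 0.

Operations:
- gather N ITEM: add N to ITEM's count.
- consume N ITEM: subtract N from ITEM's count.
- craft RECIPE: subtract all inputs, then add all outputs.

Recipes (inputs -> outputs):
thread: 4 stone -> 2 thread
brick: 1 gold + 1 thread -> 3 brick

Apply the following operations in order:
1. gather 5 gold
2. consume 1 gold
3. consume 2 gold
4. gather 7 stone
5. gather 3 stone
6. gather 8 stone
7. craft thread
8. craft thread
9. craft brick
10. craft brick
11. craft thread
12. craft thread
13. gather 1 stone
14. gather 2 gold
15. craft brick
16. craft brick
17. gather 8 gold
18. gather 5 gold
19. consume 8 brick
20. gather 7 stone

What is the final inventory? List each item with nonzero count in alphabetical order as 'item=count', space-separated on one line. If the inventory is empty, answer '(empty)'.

Answer: brick=4 gold=13 stone=10 thread=4

Derivation:
After 1 (gather 5 gold): gold=5
After 2 (consume 1 gold): gold=4
After 3 (consume 2 gold): gold=2
After 4 (gather 7 stone): gold=2 stone=7
After 5 (gather 3 stone): gold=2 stone=10
After 6 (gather 8 stone): gold=2 stone=18
After 7 (craft thread): gold=2 stone=14 thread=2
After 8 (craft thread): gold=2 stone=10 thread=4
After 9 (craft brick): brick=3 gold=1 stone=10 thread=3
After 10 (craft brick): brick=6 stone=10 thread=2
After 11 (craft thread): brick=6 stone=6 thread=4
After 12 (craft thread): brick=6 stone=2 thread=6
After 13 (gather 1 stone): brick=6 stone=3 thread=6
After 14 (gather 2 gold): brick=6 gold=2 stone=3 thread=6
After 15 (craft brick): brick=9 gold=1 stone=3 thread=5
After 16 (craft brick): brick=12 stone=3 thread=4
After 17 (gather 8 gold): brick=12 gold=8 stone=3 thread=4
After 18 (gather 5 gold): brick=12 gold=13 stone=3 thread=4
After 19 (consume 8 brick): brick=4 gold=13 stone=3 thread=4
After 20 (gather 7 stone): brick=4 gold=13 stone=10 thread=4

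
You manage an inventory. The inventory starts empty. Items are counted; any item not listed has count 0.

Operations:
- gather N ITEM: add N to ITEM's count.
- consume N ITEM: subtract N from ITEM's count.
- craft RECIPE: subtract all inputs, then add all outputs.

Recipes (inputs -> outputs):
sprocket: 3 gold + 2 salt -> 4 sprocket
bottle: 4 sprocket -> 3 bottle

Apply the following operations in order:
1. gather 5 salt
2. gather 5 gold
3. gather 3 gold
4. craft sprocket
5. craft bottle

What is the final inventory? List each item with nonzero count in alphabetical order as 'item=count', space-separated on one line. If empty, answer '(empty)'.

After 1 (gather 5 salt): salt=5
After 2 (gather 5 gold): gold=5 salt=5
After 3 (gather 3 gold): gold=8 salt=5
After 4 (craft sprocket): gold=5 salt=3 sprocket=4
After 5 (craft bottle): bottle=3 gold=5 salt=3

Answer: bottle=3 gold=5 salt=3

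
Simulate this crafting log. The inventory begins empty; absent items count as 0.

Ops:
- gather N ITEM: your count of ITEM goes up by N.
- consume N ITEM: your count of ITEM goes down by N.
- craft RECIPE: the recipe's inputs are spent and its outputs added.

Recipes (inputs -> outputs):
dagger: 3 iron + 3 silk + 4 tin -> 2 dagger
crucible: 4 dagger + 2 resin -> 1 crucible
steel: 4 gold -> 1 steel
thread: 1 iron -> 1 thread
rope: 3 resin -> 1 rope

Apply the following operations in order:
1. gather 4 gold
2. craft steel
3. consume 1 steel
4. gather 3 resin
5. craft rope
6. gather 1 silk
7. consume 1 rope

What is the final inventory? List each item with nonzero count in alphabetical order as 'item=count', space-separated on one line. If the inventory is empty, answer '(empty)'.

Answer: silk=1

Derivation:
After 1 (gather 4 gold): gold=4
After 2 (craft steel): steel=1
After 3 (consume 1 steel): (empty)
After 4 (gather 3 resin): resin=3
After 5 (craft rope): rope=1
After 6 (gather 1 silk): rope=1 silk=1
After 7 (consume 1 rope): silk=1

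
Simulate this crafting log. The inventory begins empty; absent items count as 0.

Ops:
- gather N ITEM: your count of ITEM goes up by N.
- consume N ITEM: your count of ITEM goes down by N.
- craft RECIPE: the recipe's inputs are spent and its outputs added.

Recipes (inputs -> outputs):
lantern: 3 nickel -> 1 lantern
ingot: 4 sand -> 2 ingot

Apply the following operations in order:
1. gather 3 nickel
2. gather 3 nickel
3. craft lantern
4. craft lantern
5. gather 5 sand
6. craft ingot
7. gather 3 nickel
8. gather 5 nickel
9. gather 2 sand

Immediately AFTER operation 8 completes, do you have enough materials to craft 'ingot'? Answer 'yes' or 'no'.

After 1 (gather 3 nickel): nickel=3
After 2 (gather 3 nickel): nickel=6
After 3 (craft lantern): lantern=1 nickel=3
After 4 (craft lantern): lantern=2
After 5 (gather 5 sand): lantern=2 sand=5
After 6 (craft ingot): ingot=2 lantern=2 sand=1
After 7 (gather 3 nickel): ingot=2 lantern=2 nickel=3 sand=1
After 8 (gather 5 nickel): ingot=2 lantern=2 nickel=8 sand=1

Answer: no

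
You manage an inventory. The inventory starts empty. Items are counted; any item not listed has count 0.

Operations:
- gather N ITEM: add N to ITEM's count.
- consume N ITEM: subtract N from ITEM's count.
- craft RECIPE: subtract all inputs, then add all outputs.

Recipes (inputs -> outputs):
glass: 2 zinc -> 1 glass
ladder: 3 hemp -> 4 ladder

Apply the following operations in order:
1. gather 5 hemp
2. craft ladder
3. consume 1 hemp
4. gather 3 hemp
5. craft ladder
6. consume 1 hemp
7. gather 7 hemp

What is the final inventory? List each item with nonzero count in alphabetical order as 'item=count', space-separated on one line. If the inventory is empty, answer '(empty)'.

Answer: hemp=7 ladder=8

Derivation:
After 1 (gather 5 hemp): hemp=5
After 2 (craft ladder): hemp=2 ladder=4
After 3 (consume 1 hemp): hemp=1 ladder=4
After 4 (gather 3 hemp): hemp=4 ladder=4
After 5 (craft ladder): hemp=1 ladder=8
After 6 (consume 1 hemp): ladder=8
After 7 (gather 7 hemp): hemp=7 ladder=8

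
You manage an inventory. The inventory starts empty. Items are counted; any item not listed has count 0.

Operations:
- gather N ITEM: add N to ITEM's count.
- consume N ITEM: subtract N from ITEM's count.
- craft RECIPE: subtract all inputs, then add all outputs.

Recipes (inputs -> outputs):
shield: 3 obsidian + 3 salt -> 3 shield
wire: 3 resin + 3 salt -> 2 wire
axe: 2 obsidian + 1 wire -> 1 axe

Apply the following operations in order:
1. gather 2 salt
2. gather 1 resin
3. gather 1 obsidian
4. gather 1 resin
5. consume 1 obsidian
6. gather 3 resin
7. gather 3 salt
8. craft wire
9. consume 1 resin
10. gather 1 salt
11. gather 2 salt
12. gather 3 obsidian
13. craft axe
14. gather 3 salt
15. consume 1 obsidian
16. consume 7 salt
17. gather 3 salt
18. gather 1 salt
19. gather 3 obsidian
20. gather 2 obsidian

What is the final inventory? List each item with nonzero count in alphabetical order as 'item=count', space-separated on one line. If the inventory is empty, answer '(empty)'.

Answer: axe=1 obsidian=5 resin=1 salt=5 wire=1

Derivation:
After 1 (gather 2 salt): salt=2
After 2 (gather 1 resin): resin=1 salt=2
After 3 (gather 1 obsidian): obsidian=1 resin=1 salt=2
After 4 (gather 1 resin): obsidian=1 resin=2 salt=2
After 5 (consume 1 obsidian): resin=2 salt=2
After 6 (gather 3 resin): resin=5 salt=2
After 7 (gather 3 salt): resin=5 salt=5
After 8 (craft wire): resin=2 salt=2 wire=2
After 9 (consume 1 resin): resin=1 salt=2 wire=2
After 10 (gather 1 salt): resin=1 salt=3 wire=2
After 11 (gather 2 salt): resin=1 salt=5 wire=2
After 12 (gather 3 obsidian): obsidian=3 resin=1 salt=5 wire=2
After 13 (craft axe): axe=1 obsidian=1 resin=1 salt=5 wire=1
After 14 (gather 3 salt): axe=1 obsidian=1 resin=1 salt=8 wire=1
After 15 (consume 1 obsidian): axe=1 resin=1 salt=8 wire=1
After 16 (consume 7 salt): axe=1 resin=1 salt=1 wire=1
After 17 (gather 3 salt): axe=1 resin=1 salt=4 wire=1
After 18 (gather 1 salt): axe=1 resin=1 salt=5 wire=1
After 19 (gather 3 obsidian): axe=1 obsidian=3 resin=1 salt=5 wire=1
After 20 (gather 2 obsidian): axe=1 obsidian=5 resin=1 salt=5 wire=1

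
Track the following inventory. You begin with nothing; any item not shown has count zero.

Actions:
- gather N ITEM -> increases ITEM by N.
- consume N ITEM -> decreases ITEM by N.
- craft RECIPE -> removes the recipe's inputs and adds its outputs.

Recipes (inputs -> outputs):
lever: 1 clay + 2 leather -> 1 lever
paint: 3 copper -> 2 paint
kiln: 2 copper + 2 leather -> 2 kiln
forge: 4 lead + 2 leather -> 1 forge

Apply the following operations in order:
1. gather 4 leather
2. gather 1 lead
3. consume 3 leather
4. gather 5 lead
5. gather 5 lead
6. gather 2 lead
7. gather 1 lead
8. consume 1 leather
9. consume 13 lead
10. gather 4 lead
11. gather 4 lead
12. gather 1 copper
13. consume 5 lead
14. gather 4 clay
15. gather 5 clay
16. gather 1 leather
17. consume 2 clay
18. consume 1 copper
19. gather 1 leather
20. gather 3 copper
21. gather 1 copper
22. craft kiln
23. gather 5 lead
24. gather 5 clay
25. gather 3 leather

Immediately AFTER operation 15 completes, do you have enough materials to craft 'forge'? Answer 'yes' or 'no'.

After 1 (gather 4 leather): leather=4
After 2 (gather 1 lead): lead=1 leather=4
After 3 (consume 3 leather): lead=1 leather=1
After 4 (gather 5 lead): lead=6 leather=1
After 5 (gather 5 lead): lead=11 leather=1
After 6 (gather 2 lead): lead=13 leather=1
After 7 (gather 1 lead): lead=14 leather=1
After 8 (consume 1 leather): lead=14
After 9 (consume 13 lead): lead=1
After 10 (gather 4 lead): lead=5
After 11 (gather 4 lead): lead=9
After 12 (gather 1 copper): copper=1 lead=9
After 13 (consume 5 lead): copper=1 lead=4
After 14 (gather 4 clay): clay=4 copper=1 lead=4
After 15 (gather 5 clay): clay=9 copper=1 lead=4

Answer: no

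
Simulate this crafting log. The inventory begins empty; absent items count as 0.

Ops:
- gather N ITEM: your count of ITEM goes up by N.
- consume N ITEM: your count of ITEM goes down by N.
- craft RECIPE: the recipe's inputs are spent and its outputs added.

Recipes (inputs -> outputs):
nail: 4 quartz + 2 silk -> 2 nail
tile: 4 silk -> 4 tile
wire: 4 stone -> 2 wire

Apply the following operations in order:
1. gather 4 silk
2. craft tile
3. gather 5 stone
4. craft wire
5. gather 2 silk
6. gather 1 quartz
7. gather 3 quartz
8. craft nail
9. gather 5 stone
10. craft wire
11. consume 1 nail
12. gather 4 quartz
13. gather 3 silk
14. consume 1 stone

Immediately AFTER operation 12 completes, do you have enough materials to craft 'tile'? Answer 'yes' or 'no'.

Answer: no

Derivation:
After 1 (gather 4 silk): silk=4
After 2 (craft tile): tile=4
After 3 (gather 5 stone): stone=5 tile=4
After 4 (craft wire): stone=1 tile=4 wire=2
After 5 (gather 2 silk): silk=2 stone=1 tile=4 wire=2
After 6 (gather 1 quartz): quartz=1 silk=2 stone=1 tile=4 wire=2
After 7 (gather 3 quartz): quartz=4 silk=2 stone=1 tile=4 wire=2
After 8 (craft nail): nail=2 stone=1 tile=4 wire=2
After 9 (gather 5 stone): nail=2 stone=6 tile=4 wire=2
After 10 (craft wire): nail=2 stone=2 tile=4 wire=4
After 11 (consume 1 nail): nail=1 stone=2 tile=4 wire=4
After 12 (gather 4 quartz): nail=1 quartz=4 stone=2 tile=4 wire=4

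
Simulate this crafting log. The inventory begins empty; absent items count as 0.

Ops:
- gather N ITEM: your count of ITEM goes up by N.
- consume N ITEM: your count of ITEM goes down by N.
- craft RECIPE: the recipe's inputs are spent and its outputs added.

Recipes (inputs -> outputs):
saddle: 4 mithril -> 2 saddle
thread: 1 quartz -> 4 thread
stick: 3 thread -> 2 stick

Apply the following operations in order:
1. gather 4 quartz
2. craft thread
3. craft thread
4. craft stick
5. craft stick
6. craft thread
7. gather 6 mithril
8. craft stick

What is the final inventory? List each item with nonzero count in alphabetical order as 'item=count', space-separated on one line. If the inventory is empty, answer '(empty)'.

After 1 (gather 4 quartz): quartz=4
After 2 (craft thread): quartz=3 thread=4
After 3 (craft thread): quartz=2 thread=8
After 4 (craft stick): quartz=2 stick=2 thread=5
After 5 (craft stick): quartz=2 stick=4 thread=2
After 6 (craft thread): quartz=1 stick=4 thread=6
After 7 (gather 6 mithril): mithril=6 quartz=1 stick=4 thread=6
After 8 (craft stick): mithril=6 quartz=1 stick=6 thread=3

Answer: mithril=6 quartz=1 stick=6 thread=3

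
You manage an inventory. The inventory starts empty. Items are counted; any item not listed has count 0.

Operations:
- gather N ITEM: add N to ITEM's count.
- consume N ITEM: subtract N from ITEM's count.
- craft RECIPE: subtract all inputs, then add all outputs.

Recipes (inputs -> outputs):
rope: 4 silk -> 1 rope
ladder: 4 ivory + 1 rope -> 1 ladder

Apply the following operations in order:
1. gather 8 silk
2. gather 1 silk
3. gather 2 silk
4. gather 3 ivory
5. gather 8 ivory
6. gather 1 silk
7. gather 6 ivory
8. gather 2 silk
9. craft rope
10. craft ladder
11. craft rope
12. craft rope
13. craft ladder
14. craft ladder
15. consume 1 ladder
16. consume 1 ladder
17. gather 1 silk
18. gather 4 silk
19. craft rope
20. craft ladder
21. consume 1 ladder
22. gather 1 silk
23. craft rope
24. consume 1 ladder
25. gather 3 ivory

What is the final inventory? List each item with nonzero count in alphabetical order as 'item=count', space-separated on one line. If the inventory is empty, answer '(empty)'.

After 1 (gather 8 silk): silk=8
After 2 (gather 1 silk): silk=9
After 3 (gather 2 silk): silk=11
After 4 (gather 3 ivory): ivory=3 silk=11
After 5 (gather 8 ivory): ivory=11 silk=11
After 6 (gather 1 silk): ivory=11 silk=12
After 7 (gather 6 ivory): ivory=17 silk=12
After 8 (gather 2 silk): ivory=17 silk=14
After 9 (craft rope): ivory=17 rope=1 silk=10
After 10 (craft ladder): ivory=13 ladder=1 silk=10
After 11 (craft rope): ivory=13 ladder=1 rope=1 silk=6
After 12 (craft rope): ivory=13 ladder=1 rope=2 silk=2
After 13 (craft ladder): ivory=9 ladder=2 rope=1 silk=2
After 14 (craft ladder): ivory=5 ladder=3 silk=2
After 15 (consume 1 ladder): ivory=5 ladder=2 silk=2
After 16 (consume 1 ladder): ivory=5 ladder=1 silk=2
After 17 (gather 1 silk): ivory=5 ladder=1 silk=3
After 18 (gather 4 silk): ivory=5 ladder=1 silk=7
After 19 (craft rope): ivory=5 ladder=1 rope=1 silk=3
After 20 (craft ladder): ivory=1 ladder=2 silk=3
After 21 (consume 1 ladder): ivory=1 ladder=1 silk=3
After 22 (gather 1 silk): ivory=1 ladder=1 silk=4
After 23 (craft rope): ivory=1 ladder=1 rope=1
After 24 (consume 1 ladder): ivory=1 rope=1
After 25 (gather 3 ivory): ivory=4 rope=1

Answer: ivory=4 rope=1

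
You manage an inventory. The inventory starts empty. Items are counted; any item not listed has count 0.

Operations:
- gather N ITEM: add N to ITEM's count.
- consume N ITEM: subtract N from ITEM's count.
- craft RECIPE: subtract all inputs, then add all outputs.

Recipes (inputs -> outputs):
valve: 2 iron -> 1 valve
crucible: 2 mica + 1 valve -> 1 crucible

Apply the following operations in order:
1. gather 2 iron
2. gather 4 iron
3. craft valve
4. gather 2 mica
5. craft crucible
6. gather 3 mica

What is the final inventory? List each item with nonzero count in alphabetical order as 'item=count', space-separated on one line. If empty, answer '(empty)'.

After 1 (gather 2 iron): iron=2
After 2 (gather 4 iron): iron=6
After 3 (craft valve): iron=4 valve=1
After 4 (gather 2 mica): iron=4 mica=2 valve=1
After 5 (craft crucible): crucible=1 iron=4
After 6 (gather 3 mica): crucible=1 iron=4 mica=3

Answer: crucible=1 iron=4 mica=3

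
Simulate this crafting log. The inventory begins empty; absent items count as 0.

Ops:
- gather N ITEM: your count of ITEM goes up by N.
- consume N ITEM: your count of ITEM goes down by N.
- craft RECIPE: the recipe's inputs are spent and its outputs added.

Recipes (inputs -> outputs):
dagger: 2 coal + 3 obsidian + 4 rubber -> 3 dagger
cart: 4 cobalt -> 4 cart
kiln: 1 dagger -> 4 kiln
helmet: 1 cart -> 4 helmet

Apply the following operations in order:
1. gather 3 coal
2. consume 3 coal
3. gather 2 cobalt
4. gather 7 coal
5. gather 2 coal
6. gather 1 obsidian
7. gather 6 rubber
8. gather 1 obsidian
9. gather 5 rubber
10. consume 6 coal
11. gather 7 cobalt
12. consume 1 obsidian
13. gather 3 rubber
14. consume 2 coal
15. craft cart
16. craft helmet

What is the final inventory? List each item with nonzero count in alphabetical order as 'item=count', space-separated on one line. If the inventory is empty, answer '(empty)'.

Answer: cart=3 coal=1 cobalt=5 helmet=4 obsidian=1 rubber=14

Derivation:
After 1 (gather 3 coal): coal=3
After 2 (consume 3 coal): (empty)
After 3 (gather 2 cobalt): cobalt=2
After 4 (gather 7 coal): coal=7 cobalt=2
After 5 (gather 2 coal): coal=9 cobalt=2
After 6 (gather 1 obsidian): coal=9 cobalt=2 obsidian=1
After 7 (gather 6 rubber): coal=9 cobalt=2 obsidian=1 rubber=6
After 8 (gather 1 obsidian): coal=9 cobalt=2 obsidian=2 rubber=6
After 9 (gather 5 rubber): coal=9 cobalt=2 obsidian=2 rubber=11
After 10 (consume 6 coal): coal=3 cobalt=2 obsidian=2 rubber=11
After 11 (gather 7 cobalt): coal=3 cobalt=9 obsidian=2 rubber=11
After 12 (consume 1 obsidian): coal=3 cobalt=9 obsidian=1 rubber=11
After 13 (gather 3 rubber): coal=3 cobalt=9 obsidian=1 rubber=14
After 14 (consume 2 coal): coal=1 cobalt=9 obsidian=1 rubber=14
After 15 (craft cart): cart=4 coal=1 cobalt=5 obsidian=1 rubber=14
After 16 (craft helmet): cart=3 coal=1 cobalt=5 helmet=4 obsidian=1 rubber=14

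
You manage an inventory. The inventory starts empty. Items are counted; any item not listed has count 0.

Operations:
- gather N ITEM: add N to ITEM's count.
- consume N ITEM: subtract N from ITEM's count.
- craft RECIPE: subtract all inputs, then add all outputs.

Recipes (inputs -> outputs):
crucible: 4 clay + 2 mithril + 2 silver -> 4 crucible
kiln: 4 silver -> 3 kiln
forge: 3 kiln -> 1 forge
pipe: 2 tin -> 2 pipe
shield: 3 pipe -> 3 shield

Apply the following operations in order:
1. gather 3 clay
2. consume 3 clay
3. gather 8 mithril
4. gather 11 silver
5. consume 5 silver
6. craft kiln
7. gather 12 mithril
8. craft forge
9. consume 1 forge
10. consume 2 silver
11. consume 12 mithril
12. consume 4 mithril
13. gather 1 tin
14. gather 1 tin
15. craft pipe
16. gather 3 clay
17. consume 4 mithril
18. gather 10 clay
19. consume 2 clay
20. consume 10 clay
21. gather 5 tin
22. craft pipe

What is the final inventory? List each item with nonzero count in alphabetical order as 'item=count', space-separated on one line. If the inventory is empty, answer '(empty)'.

Answer: clay=1 pipe=4 tin=3

Derivation:
After 1 (gather 3 clay): clay=3
After 2 (consume 3 clay): (empty)
After 3 (gather 8 mithril): mithril=8
After 4 (gather 11 silver): mithril=8 silver=11
After 5 (consume 5 silver): mithril=8 silver=6
After 6 (craft kiln): kiln=3 mithril=8 silver=2
After 7 (gather 12 mithril): kiln=3 mithril=20 silver=2
After 8 (craft forge): forge=1 mithril=20 silver=2
After 9 (consume 1 forge): mithril=20 silver=2
After 10 (consume 2 silver): mithril=20
After 11 (consume 12 mithril): mithril=8
After 12 (consume 4 mithril): mithril=4
After 13 (gather 1 tin): mithril=4 tin=1
After 14 (gather 1 tin): mithril=4 tin=2
After 15 (craft pipe): mithril=4 pipe=2
After 16 (gather 3 clay): clay=3 mithril=4 pipe=2
After 17 (consume 4 mithril): clay=3 pipe=2
After 18 (gather 10 clay): clay=13 pipe=2
After 19 (consume 2 clay): clay=11 pipe=2
After 20 (consume 10 clay): clay=1 pipe=2
After 21 (gather 5 tin): clay=1 pipe=2 tin=5
After 22 (craft pipe): clay=1 pipe=4 tin=3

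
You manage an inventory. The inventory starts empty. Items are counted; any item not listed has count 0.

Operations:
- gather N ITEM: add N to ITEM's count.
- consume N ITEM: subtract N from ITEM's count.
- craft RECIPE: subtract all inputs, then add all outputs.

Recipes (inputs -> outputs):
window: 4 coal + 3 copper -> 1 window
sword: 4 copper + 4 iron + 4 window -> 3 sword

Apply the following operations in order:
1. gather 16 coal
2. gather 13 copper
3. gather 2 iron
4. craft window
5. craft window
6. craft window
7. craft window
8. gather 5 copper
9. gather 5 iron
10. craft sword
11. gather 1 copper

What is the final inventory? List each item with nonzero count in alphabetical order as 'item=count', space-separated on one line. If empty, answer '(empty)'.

Answer: copper=3 iron=3 sword=3

Derivation:
After 1 (gather 16 coal): coal=16
After 2 (gather 13 copper): coal=16 copper=13
After 3 (gather 2 iron): coal=16 copper=13 iron=2
After 4 (craft window): coal=12 copper=10 iron=2 window=1
After 5 (craft window): coal=8 copper=7 iron=2 window=2
After 6 (craft window): coal=4 copper=4 iron=2 window=3
After 7 (craft window): copper=1 iron=2 window=4
After 8 (gather 5 copper): copper=6 iron=2 window=4
After 9 (gather 5 iron): copper=6 iron=7 window=4
After 10 (craft sword): copper=2 iron=3 sword=3
After 11 (gather 1 copper): copper=3 iron=3 sword=3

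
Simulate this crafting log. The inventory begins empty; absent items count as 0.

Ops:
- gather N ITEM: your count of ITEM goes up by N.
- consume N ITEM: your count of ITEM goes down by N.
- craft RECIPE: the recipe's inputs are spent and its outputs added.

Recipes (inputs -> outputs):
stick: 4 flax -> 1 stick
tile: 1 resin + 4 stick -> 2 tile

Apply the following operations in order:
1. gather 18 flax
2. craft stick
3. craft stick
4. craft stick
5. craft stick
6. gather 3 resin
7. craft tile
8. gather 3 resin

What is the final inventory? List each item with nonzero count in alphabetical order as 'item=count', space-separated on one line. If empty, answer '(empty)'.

Answer: flax=2 resin=5 tile=2

Derivation:
After 1 (gather 18 flax): flax=18
After 2 (craft stick): flax=14 stick=1
After 3 (craft stick): flax=10 stick=2
After 4 (craft stick): flax=6 stick=3
After 5 (craft stick): flax=2 stick=4
After 6 (gather 3 resin): flax=2 resin=3 stick=4
After 7 (craft tile): flax=2 resin=2 tile=2
After 8 (gather 3 resin): flax=2 resin=5 tile=2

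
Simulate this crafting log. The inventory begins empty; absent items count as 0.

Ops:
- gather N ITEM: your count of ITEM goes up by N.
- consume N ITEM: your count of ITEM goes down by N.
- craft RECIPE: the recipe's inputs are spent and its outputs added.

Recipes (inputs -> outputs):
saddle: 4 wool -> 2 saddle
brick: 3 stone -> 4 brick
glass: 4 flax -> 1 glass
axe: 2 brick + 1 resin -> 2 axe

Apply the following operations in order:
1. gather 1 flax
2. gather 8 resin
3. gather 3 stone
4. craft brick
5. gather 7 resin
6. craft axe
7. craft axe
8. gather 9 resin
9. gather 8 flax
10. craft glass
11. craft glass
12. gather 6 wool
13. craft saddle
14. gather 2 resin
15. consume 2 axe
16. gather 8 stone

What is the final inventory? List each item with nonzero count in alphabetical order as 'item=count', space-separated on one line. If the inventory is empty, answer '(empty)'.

After 1 (gather 1 flax): flax=1
After 2 (gather 8 resin): flax=1 resin=8
After 3 (gather 3 stone): flax=1 resin=8 stone=3
After 4 (craft brick): brick=4 flax=1 resin=8
After 5 (gather 7 resin): brick=4 flax=1 resin=15
After 6 (craft axe): axe=2 brick=2 flax=1 resin=14
After 7 (craft axe): axe=4 flax=1 resin=13
After 8 (gather 9 resin): axe=4 flax=1 resin=22
After 9 (gather 8 flax): axe=4 flax=9 resin=22
After 10 (craft glass): axe=4 flax=5 glass=1 resin=22
After 11 (craft glass): axe=4 flax=1 glass=2 resin=22
After 12 (gather 6 wool): axe=4 flax=1 glass=2 resin=22 wool=6
After 13 (craft saddle): axe=4 flax=1 glass=2 resin=22 saddle=2 wool=2
After 14 (gather 2 resin): axe=4 flax=1 glass=2 resin=24 saddle=2 wool=2
After 15 (consume 2 axe): axe=2 flax=1 glass=2 resin=24 saddle=2 wool=2
After 16 (gather 8 stone): axe=2 flax=1 glass=2 resin=24 saddle=2 stone=8 wool=2

Answer: axe=2 flax=1 glass=2 resin=24 saddle=2 stone=8 wool=2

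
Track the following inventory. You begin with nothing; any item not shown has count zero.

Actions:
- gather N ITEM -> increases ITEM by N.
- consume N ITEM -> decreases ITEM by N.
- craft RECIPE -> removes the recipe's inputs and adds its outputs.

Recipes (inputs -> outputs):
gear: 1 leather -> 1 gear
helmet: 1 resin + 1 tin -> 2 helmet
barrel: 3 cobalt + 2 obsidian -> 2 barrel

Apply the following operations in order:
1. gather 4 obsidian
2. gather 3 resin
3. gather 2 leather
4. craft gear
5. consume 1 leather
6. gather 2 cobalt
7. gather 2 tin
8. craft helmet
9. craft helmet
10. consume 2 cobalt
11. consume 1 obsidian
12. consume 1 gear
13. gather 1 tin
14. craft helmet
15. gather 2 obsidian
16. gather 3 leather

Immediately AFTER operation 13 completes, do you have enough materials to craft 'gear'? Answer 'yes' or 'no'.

Answer: no

Derivation:
After 1 (gather 4 obsidian): obsidian=4
After 2 (gather 3 resin): obsidian=4 resin=3
After 3 (gather 2 leather): leather=2 obsidian=4 resin=3
After 4 (craft gear): gear=1 leather=1 obsidian=4 resin=3
After 5 (consume 1 leather): gear=1 obsidian=4 resin=3
After 6 (gather 2 cobalt): cobalt=2 gear=1 obsidian=4 resin=3
After 7 (gather 2 tin): cobalt=2 gear=1 obsidian=4 resin=3 tin=2
After 8 (craft helmet): cobalt=2 gear=1 helmet=2 obsidian=4 resin=2 tin=1
After 9 (craft helmet): cobalt=2 gear=1 helmet=4 obsidian=4 resin=1
After 10 (consume 2 cobalt): gear=1 helmet=4 obsidian=4 resin=1
After 11 (consume 1 obsidian): gear=1 helmet=4 obsidian=3 resin=1
After 12 (consume 1 gear): helmet=4 obsidian=3 resin=1
After 13 (gather 1 tin): helmet=4 obsidian=3 resin=1 tin=1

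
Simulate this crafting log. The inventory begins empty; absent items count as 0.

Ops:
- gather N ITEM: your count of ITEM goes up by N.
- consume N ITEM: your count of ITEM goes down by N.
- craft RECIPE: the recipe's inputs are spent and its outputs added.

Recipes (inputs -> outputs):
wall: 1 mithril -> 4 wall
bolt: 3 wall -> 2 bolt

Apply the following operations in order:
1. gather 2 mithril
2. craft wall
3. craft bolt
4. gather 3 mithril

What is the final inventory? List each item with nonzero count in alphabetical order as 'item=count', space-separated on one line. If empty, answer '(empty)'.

Answer: bolt=2 mithril=4 wall=1

Derivation:
After 1 (gather 2 mithril): mithril=2
After 2 (craft wall): mithril=1 wall=4
After 3 (craft bolt): bolt=2 mithril=1 wall=1
After 4 (gather 3 mithril): bolt=2 mithril=4 wall=1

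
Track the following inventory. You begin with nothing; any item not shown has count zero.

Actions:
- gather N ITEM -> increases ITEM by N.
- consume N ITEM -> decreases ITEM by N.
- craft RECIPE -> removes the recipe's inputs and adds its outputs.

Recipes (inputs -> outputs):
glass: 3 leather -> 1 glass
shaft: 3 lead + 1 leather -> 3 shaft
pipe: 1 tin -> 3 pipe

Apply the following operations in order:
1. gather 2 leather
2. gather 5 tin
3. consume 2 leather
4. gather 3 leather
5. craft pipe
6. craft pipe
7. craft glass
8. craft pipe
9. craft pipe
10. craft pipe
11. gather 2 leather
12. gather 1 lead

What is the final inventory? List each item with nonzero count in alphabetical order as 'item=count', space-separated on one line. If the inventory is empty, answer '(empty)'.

Answer: glass=1 lead=1 leather=2 pipe=15

Derivation:
After 1 (gather 2 leather): leather=2
After 2 (gather 5 tin): leather=2 tin=5
After 3 (consume 2 leather): tin=5
After 4 (gather 3 leather): leather=3 tin=5
After 5 (craft pipe): leather=3 pipe=3 tin=4
After 6 (craft pipe): leather=3 pipe=6 tin=3
After 7 (craft glass): glass=1 pipe=6 tin=3
After 8 (craft pipe): glass=1 pipe=9 tin=2
After 9 (craft pipe): glass=1 pipe=12 tin=1
After 10 (craft pipe): glass=1 pipe=15
After 11 (gather 2 leather): glass=1 leather=2 pipe=15
After 12 (gather 1 lead): glass=1 lead=1 leather=2 pipe=15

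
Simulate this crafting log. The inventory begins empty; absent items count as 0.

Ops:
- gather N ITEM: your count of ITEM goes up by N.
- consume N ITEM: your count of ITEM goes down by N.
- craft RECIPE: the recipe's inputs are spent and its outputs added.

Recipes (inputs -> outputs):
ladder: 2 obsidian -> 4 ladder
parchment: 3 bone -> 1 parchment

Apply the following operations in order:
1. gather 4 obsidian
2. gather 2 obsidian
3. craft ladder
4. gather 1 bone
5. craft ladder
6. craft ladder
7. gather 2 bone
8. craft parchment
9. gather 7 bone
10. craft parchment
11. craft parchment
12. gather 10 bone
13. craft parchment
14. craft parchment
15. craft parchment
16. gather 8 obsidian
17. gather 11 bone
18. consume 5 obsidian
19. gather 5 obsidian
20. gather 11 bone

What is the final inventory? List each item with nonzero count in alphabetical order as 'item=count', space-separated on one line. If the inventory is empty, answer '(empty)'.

Answer: bone=24 ladder=12 obsidian=8 parchment=6

Derivation:
After 1 (gather 4 obsidian): obsidian=4
After 2 (gather 2 obsidian): obsidian=6
After 3 (craft ladder): ladder=4 obsidian=4
After 4 (gather 1 bone): bone=1 ladder=4 obsidian=4
After 5 (craft ladder): bone=1 ladder=8 obsidian=2
After 6 (craft ladder): bone=1 ladder=12
After 7 (gather 2 bone): bone=3 ladder=12
After 8 (craft parchment): ladder=12 parchment=1
After 9 (gather 7 bone): bone=7 ladder=12 parchment=1
After 10 (craft parchment): bone=4 ladder=12 parchment=2
After 11 (craft parchment): bone=1 ladder=12 parchment=3
After 12 (gather 10 bone): bone=11 ladder=12 parchment=3
After 13 (craft parchment): bone=8 ladder=12 parchment=4
After 14 (craft parchment): bone=5 ladder=12 parchment=5
After 15 (craft parchment): bone=2 ladder=12 parchment=6
After 16 (gather 8 obsidian): bone=2 ladder=12 obsidian=8 parchment=6
After 17 (gather 11 bone): bone=13 ladder=12 obsidian=8 parchment=6
After 18 (consume 5 obsidian): bone=13 ladder=12 obsidian=3 parchment=6
After 19 (gather 5 obsidian): bone=13 ladder=12 obsidian=8 parchment=6
After 20 (gather 11 bone): bone=24 ladder=12 obsidian=8 parchment=6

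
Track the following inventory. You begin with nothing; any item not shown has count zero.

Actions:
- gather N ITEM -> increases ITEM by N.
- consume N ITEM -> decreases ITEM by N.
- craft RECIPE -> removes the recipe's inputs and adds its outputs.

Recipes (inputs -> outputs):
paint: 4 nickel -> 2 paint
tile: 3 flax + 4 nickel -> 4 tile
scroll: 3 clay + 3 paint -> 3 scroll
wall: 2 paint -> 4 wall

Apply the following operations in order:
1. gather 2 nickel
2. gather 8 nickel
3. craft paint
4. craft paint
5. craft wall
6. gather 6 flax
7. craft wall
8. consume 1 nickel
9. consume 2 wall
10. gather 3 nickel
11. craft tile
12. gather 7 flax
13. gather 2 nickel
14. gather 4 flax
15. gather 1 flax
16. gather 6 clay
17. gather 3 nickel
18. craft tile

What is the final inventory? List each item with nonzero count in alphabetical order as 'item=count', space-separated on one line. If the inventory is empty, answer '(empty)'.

Answer: clay=6 flax=12 nickel=1 tile=8 wall=6

Derivation:
After 1 (gather 2 nickel): nickel=2
After 2 (gather 8 nickel): nickel=10
After 3 (craft paint): nickel=6 paint=2
After 4 (craft paint): nickel=2 paint=4
After 5 (craft wall): nickel=2 paint=2 wall=4
After 6 (gather 6 flax): flax=6 nickel=2 paint=2 wall=4
After 7 (craft wall): flax=6 nickel=2 wall=8
After 8 (consume 1 nickel): flax=6 nickel=1 wall=8
After 9 (consume 2 wall): flax=6 nickel=1 wall=6
After 10 (gather 3 nickel): flax=6 nickel=4 wall=6
After 11 (craft tile): flax=3 tile=4 wall=6
After 12 (gather 7 flax): flax=10 tile=4 wall=6
After 13 (gather 2 nickel): flax=10 nickel=2 tile=4 wall=6
After 14 (gather 4 flax): flax=14 nickel=2 tile=4 wall=6
After 15 (gather 1 flax): flax=15 nickel=2 tile=4 wall=6
After 16 (gather 6 clay): clay=6 flax=15 nickel=2 tile=4 wall=6
After 17 (gather 3 nickel): clay=6 flax=15 nickel=5 tile=4 wall=6
After 18 (craft tile): clay=6 flax=12 nickel=1 tile=8 wall=6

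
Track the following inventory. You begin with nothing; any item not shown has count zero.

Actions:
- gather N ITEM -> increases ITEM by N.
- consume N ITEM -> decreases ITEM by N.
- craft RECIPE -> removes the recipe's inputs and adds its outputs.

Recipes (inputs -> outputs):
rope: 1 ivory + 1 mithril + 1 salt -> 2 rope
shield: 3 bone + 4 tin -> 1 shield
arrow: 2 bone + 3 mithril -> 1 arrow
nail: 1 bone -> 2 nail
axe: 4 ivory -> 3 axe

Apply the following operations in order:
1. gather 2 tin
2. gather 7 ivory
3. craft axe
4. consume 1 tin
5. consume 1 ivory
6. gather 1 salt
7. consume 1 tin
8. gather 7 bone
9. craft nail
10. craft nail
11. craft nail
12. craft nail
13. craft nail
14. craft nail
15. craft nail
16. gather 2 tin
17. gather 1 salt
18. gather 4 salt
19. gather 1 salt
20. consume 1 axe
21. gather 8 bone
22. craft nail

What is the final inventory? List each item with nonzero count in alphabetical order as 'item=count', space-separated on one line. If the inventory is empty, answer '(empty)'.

Answer: axe=2 bone=7 ivory=2 nail=16 salt=7 tin=2

Derivation:
After 1 (gather 2 tin): tin=2
After 2 (gather 7 ivory): ivory=7 tin=2
After 3 (craft axe): axe=3 ivory=3 tin=2
After 4 (consume 1 tin): axe=3 ivory=3 tin=1
After 5 (consume 1 ivory): axe=3 ivory=2 tin=1
After 6 (gather 1 salt): axe=3 ivory=2 salt=1 tin=1
After 7 (consume 1 tin): axe=3 ivory=2 salt=1
After 8 (gather 7 bone): axe=3 bone=7 ivory=2 salt=1
After 9 (craft nail): axe=3 bone=6 ivory=2 nail=2 salt=1
After 10 (craft nail): axe=3 bone=5 ivory=2 nail=4 salt=1
After 11 (craft nail): axe=3 bone=4 ivory=2 nail=6 salt=1
After 12 (craft nail): axe=3 bone=3 ivory=2 nail=8 salt=1
After 13 (craft nail): axe=3 bone=2 ivory=2 nail=10 salt=1
After 14 (craft nail): axe=3 bone=1 ivory=2 nail=12 salt=1
After 15 (craft nail): axe=3 ivory=2 nail=14 salt=1
After 16 (gather 2 tin): axe=3 ivory=2 nail=14 salt=1 tin=2
After 17 (gather 1 salt): axe=3 ivory=2 nail=14 salt=2 tin=2
After 18 (gather 4 salt): axe=3 ivory=2 nail=14 salt=6 tin=2
After 19 (gather 1 salt): axe=3 ivory=2 nail=14 salt=7 tin=2
After 20 (consume 1 axe): axe=2 ivory=2 nail=14 salt=7 tin=2
After 21 (gather 8 bone): axe=2 bone=8 ivory=2 nail=14 salt=7 tin=2
After 22 (craft nail): axe=2 bone=7 ivory=2 nail=16 salt=7 tin=2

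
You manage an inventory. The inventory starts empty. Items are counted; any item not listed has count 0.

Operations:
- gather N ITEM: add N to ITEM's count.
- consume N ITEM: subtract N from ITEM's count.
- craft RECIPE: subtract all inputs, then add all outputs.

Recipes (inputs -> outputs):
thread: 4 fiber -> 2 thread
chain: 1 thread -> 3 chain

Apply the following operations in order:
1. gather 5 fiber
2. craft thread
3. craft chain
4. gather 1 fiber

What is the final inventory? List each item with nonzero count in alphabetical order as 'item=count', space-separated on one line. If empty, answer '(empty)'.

After 1 (gather 5 fiber): fiber=5
After 2 (craft thread): fiber=1 thread=2
After 3 (craft chain): chain=3 fiber=1 thread=1
After 4 (gather 1 fiber): chain=3 fiber=2 thread=1

Answer: chain=3 fiber=2 thread=1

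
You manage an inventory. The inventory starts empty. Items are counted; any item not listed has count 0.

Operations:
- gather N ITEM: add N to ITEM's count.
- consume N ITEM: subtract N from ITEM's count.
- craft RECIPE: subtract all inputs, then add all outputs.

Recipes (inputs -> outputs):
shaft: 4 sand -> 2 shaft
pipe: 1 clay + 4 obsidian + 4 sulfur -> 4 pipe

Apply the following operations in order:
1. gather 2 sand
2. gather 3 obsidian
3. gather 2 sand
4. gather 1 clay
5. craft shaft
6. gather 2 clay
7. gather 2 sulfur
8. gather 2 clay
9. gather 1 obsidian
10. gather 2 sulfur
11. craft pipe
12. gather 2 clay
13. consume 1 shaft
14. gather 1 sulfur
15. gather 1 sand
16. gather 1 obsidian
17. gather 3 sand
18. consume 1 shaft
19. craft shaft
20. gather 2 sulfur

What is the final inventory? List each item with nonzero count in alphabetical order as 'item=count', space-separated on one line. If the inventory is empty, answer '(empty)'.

Answer: clay=6 obsidian=1 pipe=4 shaft=2 sulfur=3

Derivation:
After 1 (gather 2 sand): sand=2
After 2 (gather 3 obsidian): obsidian=3 sand=2
After 3 (gather 2 sand): obsidian=3 sand=4
After 4 (gather 1 clay): clay=1 obsidian=3 sand=4
After 5 (craft shaft): clay=1 obsidian=3 shaft=2
After 6 (gather 2 clay): clay=3 obsidian=3 shaft=2
After 7 (gather 2 sulfur): clay=3 obsidian=3 shaft=2 sulfur=2
After 8 (gather 2 clay): clay=5 obsidian=3 shaft=2 sulfur=2
After 9 (gather 1 obsidian): clay=5 obsidian=4 shaft=2 sulfur=2
After 10 (gather 2 sulfur): clay=5 obsidian=4 shaft=2 sulfur=4
After 11 (craft pipe): clay=4 pipe=4 shaft=2
After 12 (gather 2 clay): clay=6 pipe=4 shaft=2
After 13 (consume 1 shaft): clay=6 pipe=4 shaft=1
After 14 (gather 1 sulfur): clay=6 pipe=4 shaft=1 sulfur=1
After 15 (gather 1 sand): clay=6 pipe=4 sand=1 shaft=1 sulfur=1
After 16 (gather 1 obsidian): clay=6 obsidian=1 pipe=4 sand=1 shaft=1 sulfur=1
After 17 (gather 3 sand): clay=6 obsidian=1 pipe=4 sand=4 shaft=1 sulfur=1
After 18 (consume 1 shaft): clay=6 obsidian=1 pipe=4 sand=4 sulfur=1
After 19 (craft shaft): clay=6 obsidian=1 pipe=4 shaft=2 sulfur=1
After 20 (gather 2 sulfur): clay=6 obsidian=1 pipe=4 shaft=2 sulfur=3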